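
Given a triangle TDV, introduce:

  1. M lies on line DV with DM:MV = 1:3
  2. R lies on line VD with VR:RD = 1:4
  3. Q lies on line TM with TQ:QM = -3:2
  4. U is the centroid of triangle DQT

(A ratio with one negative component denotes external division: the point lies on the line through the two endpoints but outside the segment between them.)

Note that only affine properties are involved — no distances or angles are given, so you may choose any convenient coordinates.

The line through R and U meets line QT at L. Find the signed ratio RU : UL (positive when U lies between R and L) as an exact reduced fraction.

Work in coordinates with T = (0, 0), D = (1, 0), V = (0, 1).
1. M lies on line DV with DM:MV = 1:3 ⇒ M = (3/4, 1/4)
2. R lies on line VD with VR:RD = 1:4 ⇒ R = (1/5, 4/5)
3. Q lies on line TM with TQ:QM = -3:2 ⇒ Q = (9/4, 3/4)
4. U is the centroid of triangle DQT ⇒ U = (13/12, 1/4)
line RU meets QT at L = (147/152, 49/152)
U = R + t·(L−R) with t = 38/33, so RU:UL = 38/33:-5/33

RU:UL = -38/5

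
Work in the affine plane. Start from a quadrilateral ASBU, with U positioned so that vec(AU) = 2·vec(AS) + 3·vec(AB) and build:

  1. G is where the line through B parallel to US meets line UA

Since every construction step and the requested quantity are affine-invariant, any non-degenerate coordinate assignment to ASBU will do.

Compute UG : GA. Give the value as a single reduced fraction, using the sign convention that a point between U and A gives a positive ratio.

Assign A = (0, 0), S = (1, 0), B = (0, 1), U = (2, 3) — the answer is frame-independent, so this choice is without loss of generality.
1. G is where the line through B parallel to US meets line UA ⇒ G = (-2/3, -1)
G = U + t·(A−U) with t = 4/3, so UG:GA = t:(1−t) = 4/3:-1/3

UG:GA = -4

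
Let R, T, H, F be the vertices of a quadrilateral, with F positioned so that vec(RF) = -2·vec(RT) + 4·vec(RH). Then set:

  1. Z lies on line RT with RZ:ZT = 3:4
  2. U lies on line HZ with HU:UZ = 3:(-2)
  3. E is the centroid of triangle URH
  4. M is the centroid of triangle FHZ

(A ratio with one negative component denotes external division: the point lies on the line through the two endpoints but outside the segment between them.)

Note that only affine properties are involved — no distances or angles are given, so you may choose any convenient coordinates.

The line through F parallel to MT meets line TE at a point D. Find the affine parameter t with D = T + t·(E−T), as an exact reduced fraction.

t = -3/4

Choose coordinates R = (0, 0), T = (1, 0), H = (0, 1), F = (-2, 4).
1. Z lies on line RT with RZ:ZT = 3:4 ⇒ Z = (3/7, 0)
2. U lies on line HZ with HU:UZ = 3:(-2) ⇒ U = (9/7, -2)
3. E is the centroid of triangle URH ⇒ E = (3/7, -1/3)
4. M is the centroid of triangle FHZ ⇒ M = (-11/21, 5/3)
through F parallel to MT: direction (32/21, -5/3); meets TE at D = (10/7, 1/4)
D = T + t·(E−T) with t = -3/4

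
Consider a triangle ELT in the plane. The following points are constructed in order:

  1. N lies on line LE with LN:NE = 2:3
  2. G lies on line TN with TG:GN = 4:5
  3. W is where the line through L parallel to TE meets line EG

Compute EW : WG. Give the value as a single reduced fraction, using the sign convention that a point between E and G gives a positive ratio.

Set E = (0, 0), L = (1, 0), T = (0, 1); any affine frame gives the same invariant.
1. N lies on line LE with LN:NE = 2:3 ⇒ N = (3/5, 0)
2. G lies on line TN with TG:GN = 4:5 ⇒ G = (4/15, 5/9)
3. W is where the line through L parallel to TE meets line EG ⇒ W = (1, 25/12)
W = E + t·(G−E) with t = 15/4, so EW:WG = t:(1−t) = 15/4:-11/4

EW:WG = -15/11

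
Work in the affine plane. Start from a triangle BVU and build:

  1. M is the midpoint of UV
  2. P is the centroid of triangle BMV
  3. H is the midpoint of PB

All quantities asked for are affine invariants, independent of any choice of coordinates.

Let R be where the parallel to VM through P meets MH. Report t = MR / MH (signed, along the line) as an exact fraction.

t = 1/2

Assign B = (0, 0), V = (1, 0), U = (0, 1) — the answer is frame-independent, so this choice is without loss of generality.
1. M is the midpoint of UV ⇒ M = (1/2, 1/2)
2. P is the centroid of triangle BMV ⇒ P = (1/2, 1/6)
3. H is the midpoint of PB ⇒ H = (1/4, 1/12)
through P parallel to VM: direction (-1/2, 1/2); meets MH at R = (3/8, 7/24)
R = M + t·(H−M) with t = 1/2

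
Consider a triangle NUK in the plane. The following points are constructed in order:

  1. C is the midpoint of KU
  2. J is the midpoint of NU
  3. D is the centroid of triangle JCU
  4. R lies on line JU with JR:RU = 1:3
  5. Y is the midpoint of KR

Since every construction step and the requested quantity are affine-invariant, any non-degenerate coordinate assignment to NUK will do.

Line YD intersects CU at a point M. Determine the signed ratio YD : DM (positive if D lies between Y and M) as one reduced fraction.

YD:DM = 1/8

Work in coordinates with N = (0, 0), U = (1, 0), K = (0, 1).
1. C is the midpoint of KU ⇒ C = (1/2, 1/2)
2. J is the midpoint of NU ⇒ J = (1/2, 0)
3. D is the centroid of triangle JCU ⇒ D = (2/3, 1/6)
4. R lies on line JU with JR:RU = 1:3 ⇒ R = (5/8, 0)
5. Y is the midpoint of KR ⇒ Y = (5/16, 1/2)
line YD meets CU at M = (7/2, -5/2)
D = Y + t·(M−Y) with t = 1/9, so YD:DM = 1/9:8/9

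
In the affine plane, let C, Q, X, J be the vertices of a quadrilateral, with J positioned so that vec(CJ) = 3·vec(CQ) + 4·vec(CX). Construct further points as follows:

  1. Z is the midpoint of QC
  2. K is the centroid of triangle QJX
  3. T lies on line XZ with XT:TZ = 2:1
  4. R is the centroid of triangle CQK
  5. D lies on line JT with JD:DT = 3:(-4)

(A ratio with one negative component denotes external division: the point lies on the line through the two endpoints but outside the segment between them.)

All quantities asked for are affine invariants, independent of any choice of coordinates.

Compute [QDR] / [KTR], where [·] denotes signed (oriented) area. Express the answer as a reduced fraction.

Set C = (0, 0), Q = (1, 0), X = (0, 1), J = (3, 4); any affine frame gives the same invariant.
1. Z is the midpoint of QC ⇒ Z = (1/2, 0)
2. K is the centroid of triangle QJX ⇒ K = (4/3, 5/3)
3. T lies on line XZ with XT:TZ = 2:1 ⇒ T = (1/3, 1/3)
4. R is the centroid of triangle CQK ⇒ R = (7/9, 5/9)
5. D lies on line JT with JD:DT = 3:(-4) ⇒ D = (11, 15)
2·[QDR] = 80/9, 2·[KTR] = 10/27
[QDR]:[KTR] = 80/9:10/27 = 24

[QDR]:[KTR] = 24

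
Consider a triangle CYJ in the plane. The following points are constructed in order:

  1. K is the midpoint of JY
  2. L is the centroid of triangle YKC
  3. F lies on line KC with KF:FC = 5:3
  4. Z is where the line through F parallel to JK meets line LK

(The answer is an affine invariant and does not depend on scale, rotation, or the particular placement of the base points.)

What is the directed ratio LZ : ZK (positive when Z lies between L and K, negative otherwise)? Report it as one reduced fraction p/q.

LZ:ZK = -7/15

Set C = (0, 0), Y = (1, 0), J = (0, 1); any affine frame gives the same invariant.
1. K is the midpoint of JY ⇒ K = (1/2, 1/2)
2. L is the centroid of triangle YKC ⇒ L = (1/2, 1/6)
3. F lies on line KC with KF:FC = 5:3 ⇒ F = (3/16, 3/16)
4. Z is where the line through F parallel to JK meets line LK ⇒ Z = (1/2, -1/8)
Z = L + t·(K−L) with t = -7/8, so LZ:ZK = t:(1−t) = -7/8:15/8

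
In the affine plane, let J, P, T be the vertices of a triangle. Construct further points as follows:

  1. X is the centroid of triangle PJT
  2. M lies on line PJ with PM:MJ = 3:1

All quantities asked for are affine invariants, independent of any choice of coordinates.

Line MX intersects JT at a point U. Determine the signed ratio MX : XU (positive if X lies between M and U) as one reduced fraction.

Set J = (0, 0), P = (1, 0), T = (0, 1); any affine frame gives the same invariant.
1. X is the centroid of triangle PJT ⇒ X = (1/3, 1/3)
2. M lies on line PJ with PM:MJ = 3:1 ⇒ M = (1/4, 0)
line MX meets JT at U = (0, -1)
X = M + t·(U−M) with t = -1/3, so MX:XU = -1/3:4/3

MX:XU = -1/4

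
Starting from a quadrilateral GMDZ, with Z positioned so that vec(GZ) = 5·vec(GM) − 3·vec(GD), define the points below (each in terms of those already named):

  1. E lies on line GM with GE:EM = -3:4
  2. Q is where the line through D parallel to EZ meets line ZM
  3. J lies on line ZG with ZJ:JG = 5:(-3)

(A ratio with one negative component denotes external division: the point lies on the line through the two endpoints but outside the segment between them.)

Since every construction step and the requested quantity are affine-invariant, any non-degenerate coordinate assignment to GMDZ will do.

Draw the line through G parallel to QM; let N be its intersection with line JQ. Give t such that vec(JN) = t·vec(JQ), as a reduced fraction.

Choose coordinates G = (0, 0), M = (1, 0), D = (0, 1), Z = (5, -3).
1. E lies on line GM with GE:EM = -3:4 ⇒ E = (-3, 0)
2. Q is where the line through D parallel to EZ meets line ZM ⇒ Q = (-2/3, 5/4)
3. J lies on line ZG with ZJ:JG = 5:(-3) ⇒ J = (-15/2, 9/2)
through G parallel to QM: direction (5/3, -5/4); meets JQ at N = (-17/5, 51/20)
N = J + t·(Q−J) with t = 3/5

t = 3/5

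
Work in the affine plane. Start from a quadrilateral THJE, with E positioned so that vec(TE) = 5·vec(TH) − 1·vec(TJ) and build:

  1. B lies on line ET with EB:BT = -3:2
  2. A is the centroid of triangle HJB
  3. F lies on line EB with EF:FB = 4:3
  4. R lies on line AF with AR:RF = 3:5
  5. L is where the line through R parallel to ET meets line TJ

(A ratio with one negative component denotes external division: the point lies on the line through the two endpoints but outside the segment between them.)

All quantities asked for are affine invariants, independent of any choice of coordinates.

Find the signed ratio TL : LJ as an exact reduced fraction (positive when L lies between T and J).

TL:LJ = 1/3

Choose coordinates T = (0, 0), H = (1, 0), J = (0, 1), E = (5, -1).
1. B lies on line ET with EB:BT = -3:2 ⇒ B = (-10, 2)
2. A is the centroid of triangle HJB ⇒ A = (-3, 1)
3. F lies on line EB with EF:FB = 4:3 ⇒ F = (-25/7, 5/7)
4. R lies on line AF with AR:RF = 3:5 ⇒ R = (-45/14, 25/28)
5. L is where the line through R parallel to ET meets line TJ ⇒ L = (0, 1/4)
L = T + t·(J−T) with t = 1/4, so TL:LJ = t:(1−t) = 1/4:3/4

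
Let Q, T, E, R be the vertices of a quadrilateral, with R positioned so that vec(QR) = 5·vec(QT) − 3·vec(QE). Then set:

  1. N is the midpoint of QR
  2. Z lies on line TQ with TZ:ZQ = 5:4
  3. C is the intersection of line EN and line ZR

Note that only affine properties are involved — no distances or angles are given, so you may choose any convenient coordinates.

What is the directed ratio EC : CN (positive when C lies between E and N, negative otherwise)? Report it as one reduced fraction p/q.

Set Q = (0, 0), T = (1, 0), E = (0, 1), R = (5, -3); any affine frame gives the same invariant.
1. N is the midpoint of QR ⇒ N = (5/2, -3/2)
2. Z lies on line TQ with TZ:ZQ = 5:4 ⇒ Z = (4/9, 0)
3. C is the intersection of line EN and line ZR ⇒ C = (29/14, -15/14)
C = E + t·(N−E) with t = 29/35, so EC:CN = t:(1−t) = 29/35:6/35

EC:CN = 29/6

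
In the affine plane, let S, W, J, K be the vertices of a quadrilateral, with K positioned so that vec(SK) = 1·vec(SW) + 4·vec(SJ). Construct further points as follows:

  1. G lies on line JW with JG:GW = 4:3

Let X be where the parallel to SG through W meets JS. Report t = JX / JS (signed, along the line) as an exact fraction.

t = 7/4

Work in coordinates with S = (0, 0), W = (1, 0), J = (0, 1), K = (1, 4).
1. G lies on line JW with JG:GW = 4:3 ⇒ G = (4/7, 3/7)
through W parallel to SG: direction (4/7, 3/7); meets JS at X = (0, -3/4)
X = J + t·(S−J) with t = 7/4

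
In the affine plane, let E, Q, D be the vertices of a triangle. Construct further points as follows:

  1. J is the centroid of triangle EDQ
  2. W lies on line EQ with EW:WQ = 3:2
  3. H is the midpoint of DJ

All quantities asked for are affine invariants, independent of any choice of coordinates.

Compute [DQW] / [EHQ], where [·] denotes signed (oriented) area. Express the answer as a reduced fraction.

[DQW]:[EHQ] = 3/5

Set E = (0, 0), Q = (1, 0), D = (0, 1); any affine frame gives the same invariant.
1. J is the centroid of triangle EDQ ⇒ J = (1/3, 1/3)
2. W lies on line EQ with EW:WQ = 3:2 ⇒ W = (3/5, 0)
3. H is the midpoint of DJ ⇒ H = (1/6, 2/3)
2·[DQW] = -2/5, 2·[EHQ] = -2/3
[DQW]:[EHQ] = -2/5:-2/3 = 3/5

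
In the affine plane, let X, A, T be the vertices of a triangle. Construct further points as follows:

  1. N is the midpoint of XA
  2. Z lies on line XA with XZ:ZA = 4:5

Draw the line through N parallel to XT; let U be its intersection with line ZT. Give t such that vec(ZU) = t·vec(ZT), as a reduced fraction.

Assign X = (0, 0), A = (1, 0), T = (0, 1) — the answer is frame-independent, so this choice is without loss of generality.
1. N is the midpoint of XA ⇒ N = (1/2, 0)
2. Z lies on line XA with XZ:ZA = 4:5 ⇒ Z = (4/9, 0)
through N parallel to XT: direction (0, 1); meets ZT at U = (1/2, -1/8)
U = Z + t·(T−Z) with t = -1/8

t = -1/8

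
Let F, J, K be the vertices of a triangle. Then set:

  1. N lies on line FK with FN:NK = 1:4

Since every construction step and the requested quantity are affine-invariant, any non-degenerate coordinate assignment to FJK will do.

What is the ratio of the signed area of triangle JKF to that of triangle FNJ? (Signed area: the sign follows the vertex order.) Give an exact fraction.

[JKF]:[FNJ] = -5

Set F = (0, 0), J = (1, 0), K = (0, 1); any affine frame gives the same invariant.
1. N lies on line FK with FN:NK = 1:4 ⇒ N = (0, 1/5)
2·[JKF] = 1, 2·[FNJ] = -1/5
[JKF]:[FNJ] = 1:-1/5 = -5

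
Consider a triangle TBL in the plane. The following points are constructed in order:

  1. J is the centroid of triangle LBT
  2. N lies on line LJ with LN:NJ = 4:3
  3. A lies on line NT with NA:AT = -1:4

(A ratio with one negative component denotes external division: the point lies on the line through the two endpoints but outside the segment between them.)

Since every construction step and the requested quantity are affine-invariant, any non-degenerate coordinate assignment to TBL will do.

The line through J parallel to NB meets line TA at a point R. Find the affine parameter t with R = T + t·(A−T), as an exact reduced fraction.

t = 15/26

Assign T = (0, 0), B = (1, 0), L = (0, 1) — the answer is frame-independent, so this choice is without loss of generality.
1. J is the centroid of triangle LBT ⇒ J = (1/3, 1/3)
2. N lies on line LJ with LN:NJ = 4:3 ⇒ N = (4/21, 13/21)
3. A lies on line NT with NA:AT = -1:4 ⇒ A = (16/63, 52/63)
through J parallel to NB: direction (17/21, -13/21); meets TA at R = (40/273, 10/21)
R = T + t·(A−T) with t = 15/26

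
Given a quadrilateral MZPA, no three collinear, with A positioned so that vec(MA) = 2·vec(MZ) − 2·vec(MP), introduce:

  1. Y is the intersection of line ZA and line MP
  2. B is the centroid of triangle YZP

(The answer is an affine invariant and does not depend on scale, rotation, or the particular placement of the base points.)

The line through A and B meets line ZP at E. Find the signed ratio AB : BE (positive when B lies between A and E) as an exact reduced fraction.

Work in coordinates with M = (0, 0), Z = (1, 0), P = (0, 1), A = (2, -2).
1. Y is the intersection of line ZA and line MP ⇒ Y = (0, 2)
2. B is the centroid of triangle YZP ⇒ B = (1/3, 1)
line AB meets ZP at E = (3/4, 1/4)
B = A + t·(E−A) with t = 4/3, so AB:BE = 4/3:-1/3

AB:BE = -4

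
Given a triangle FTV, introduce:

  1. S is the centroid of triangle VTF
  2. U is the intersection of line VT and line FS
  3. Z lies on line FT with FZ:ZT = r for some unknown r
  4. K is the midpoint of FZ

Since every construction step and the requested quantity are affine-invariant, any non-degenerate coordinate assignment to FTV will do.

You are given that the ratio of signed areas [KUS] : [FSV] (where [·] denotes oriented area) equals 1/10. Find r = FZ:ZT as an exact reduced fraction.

Work in coordinates with F = (0, 0), T = (1, 0), V = (0, 1).
1. S is the centroid of triangle VTF ⇒ S = (1/3, 1/3)
2. U is the intersection of line VT and line FS ⇒ U = (1/2, 1/2)
3. With FZ:ZT = r, write λ = r/(r+1) so Z = F + λ·(T−F); Z is affine-linear in λ
4. K is the midpoint of FZ ⇒ K is an affine combination of earlier points and hence also affine-linear in λ
Every point depending on Z is an affine combination of Z and λ-independent points, so each such coordinate is linear in λ; the λ² term in each signed area is a multiple of (T−F)×(T−F) = 0, so 2·[KUS] and 2·[FSV] are each linear in λ. Evaluating at λ=0 and λ=1:
  2·[KUS] = 1/12·λ,   2·[FSV] = 1/3
So [KUS]:[FSV] = (1/12·λ) / (1/3). Setting this equal to 1/10:
  1/12·λ = 1/10·(1/3)  ⇒  λ = 2/5
Then r = λ/(1−λ) = (2/5)/(3/5) = 2/3. Check: with r = 2/3, Z = (2/5, 0) and [KUS]:[FSV] = 1/10 as required.

r = 2/3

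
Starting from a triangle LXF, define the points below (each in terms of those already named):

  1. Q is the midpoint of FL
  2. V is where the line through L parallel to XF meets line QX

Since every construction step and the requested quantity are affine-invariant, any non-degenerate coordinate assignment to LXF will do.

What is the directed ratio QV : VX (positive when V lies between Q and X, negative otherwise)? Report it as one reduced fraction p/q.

Work in coordinates with L = (0, 0), X = (1, 0), F = (0, 1).
1. Q is the midpoint of FL ⇒ Q = (0, 1/2)
2. V is where the line through L parallel to XF meets line QX ⇒ V = (-1, 1)
V = Q + t·(X−Q) with t = -1, so QV:VX = t:(1−t) = -1:2

QV:VX = -1/2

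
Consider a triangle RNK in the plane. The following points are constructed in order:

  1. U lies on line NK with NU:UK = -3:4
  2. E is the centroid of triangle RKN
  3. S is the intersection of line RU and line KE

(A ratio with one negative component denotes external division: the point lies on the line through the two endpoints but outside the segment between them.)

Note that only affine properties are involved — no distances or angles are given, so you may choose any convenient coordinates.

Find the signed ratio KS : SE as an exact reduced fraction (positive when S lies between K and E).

KS:SE = -12/7

Work in coordinates with R = (0, 0), N = (1, 0), K = (0, 1).
1. U lies on line NK with NU:UK = -3:4 ⇒ U = (4, -3)
2. E is the centroid of triangle RKN ⇒ E = (1/3, 1/3)
3. S is the intersection of line RU and line KE ⇒ S = (4/5, -3/5)
S = K + t·(E−K) with t = 12/5, so KS:SE = t:(1−t) = 12/5:-7/5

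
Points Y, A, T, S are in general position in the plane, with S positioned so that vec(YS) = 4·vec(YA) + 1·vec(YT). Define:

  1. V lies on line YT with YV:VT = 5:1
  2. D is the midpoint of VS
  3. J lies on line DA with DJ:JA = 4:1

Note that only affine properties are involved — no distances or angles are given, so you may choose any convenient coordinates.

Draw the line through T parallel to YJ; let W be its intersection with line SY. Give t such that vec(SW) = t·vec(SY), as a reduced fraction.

t = -11/7

Set Y = (0, 0), A = (1, 0), T = (0, 1), S = (4, 1); any affine frame gives the same invariant.
1. V lies on line YT with YV:VT = 5:1 ⇒ V = (0, 5/6)
2. D is the midpoint of VS ⇒ D = (2, 11/12)
3. J lies on line DA with DJ:JA = 4:1 ⇒ J = (6/5, 11/60)
through T parallel to YJ: direction (6/5, 11/60); meets SY at W = (72/7, 18/7)
W = S + t·(Y−S) with t = -11/7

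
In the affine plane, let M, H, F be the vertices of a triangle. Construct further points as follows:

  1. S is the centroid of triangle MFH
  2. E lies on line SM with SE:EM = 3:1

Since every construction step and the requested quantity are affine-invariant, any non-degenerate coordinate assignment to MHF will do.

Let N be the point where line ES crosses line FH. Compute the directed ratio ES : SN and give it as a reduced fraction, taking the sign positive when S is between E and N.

Assign M = (0, 0), H = (1, 0), F = (0, 1) — the answer is frame-independent, so this choice is without loss of generality.
1. S is the centroid of triangle MFH ⇒ S = (1/3, 1/3)
2. E lies on line SM with SE:EM = 3:1 ⇒ E = (1/12, 1/12)
line ES meets FH at N = (1/2, 1/2)
S = E + t·(N−E) with t = 3/5, so ES:SN = 3/5:2/5

ES:SN = 3/2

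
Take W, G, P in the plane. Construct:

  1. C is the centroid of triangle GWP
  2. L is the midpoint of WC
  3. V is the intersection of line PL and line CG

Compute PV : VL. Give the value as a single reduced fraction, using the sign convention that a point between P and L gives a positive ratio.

Assign W = (0, 0), G = (1, 0), P = (0, 1) — the answer is frame-independent, so this choice is without loss of generality.
1. C is the centroid of triangle GWP ⇒ C = (1/3, 1/3)
2. L is the midpoint of WC ⇒ L = (1/6, 1/6)
3. V is the intersection of line PL and line CG ⇒ V = (1/9, 4/9)
V = P + t·(L−P) with t = 2/3, so PV:VL = t:(1−t) = 2/3:1/3

PV:VL = 2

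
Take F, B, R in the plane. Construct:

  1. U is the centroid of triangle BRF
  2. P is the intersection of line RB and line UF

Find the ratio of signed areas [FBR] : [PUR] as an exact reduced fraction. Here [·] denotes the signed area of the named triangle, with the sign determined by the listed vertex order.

Set F = (0, 0), B = (1, 0), R = (0, 1); any affine frame gives the same invariant.
1. U is the centroid of triangle BRF ⇒ U = (1/3, 1/3)
2. P is the intersection of line RB and line UF ⇒ P = (1/2, 1/2)
2·[FBR] = 1, 2·[PUR] = -1/6
[FBR]:[PUR] = 1:-1/6 = -6

[FBR]:[PUR] = -6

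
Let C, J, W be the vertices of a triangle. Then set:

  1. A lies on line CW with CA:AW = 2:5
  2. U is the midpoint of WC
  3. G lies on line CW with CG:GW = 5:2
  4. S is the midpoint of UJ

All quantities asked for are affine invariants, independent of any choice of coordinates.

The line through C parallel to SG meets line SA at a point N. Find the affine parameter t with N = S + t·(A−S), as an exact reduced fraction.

t = 5/3

Choose coordinates C = (0, 0), J = (1, 0), W = (0, 1).
1. A lies on line CW with CA:AW = 2:5 ⇒ A = (0, 2/7)
2. U is the midpoint of WC ⇒ U = (0, 1/2)
3. G lies on line CW with CG:GW = 5:2 ⇒ G = (0, 5/7)
4. S is the midpoint of UJ ⇒ S = (1/2, 1/4)
through C parallel to SG: direction (-1/2, 13/28); meets SA at N = (-1/3, 13/42)
N = S + t·(A−S) with t = 5/3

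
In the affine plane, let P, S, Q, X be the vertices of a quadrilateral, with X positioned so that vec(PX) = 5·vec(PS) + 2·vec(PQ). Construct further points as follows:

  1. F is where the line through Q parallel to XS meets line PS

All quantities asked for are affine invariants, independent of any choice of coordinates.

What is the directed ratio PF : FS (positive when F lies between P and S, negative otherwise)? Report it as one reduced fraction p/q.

PF:FS = -2/3

Assign P = (0, 0), S = (1, 0), Q = (0, 1), X = (5, 2) — the answer is frame-independent, so this choice is without loss of generality.
1. F is where the line through Q parallel to XS meets line PS ⇒ F = (-2, 0)
F = P + t·(S−P) with t = -2, so PF:FS = t:(1−t) = -2:3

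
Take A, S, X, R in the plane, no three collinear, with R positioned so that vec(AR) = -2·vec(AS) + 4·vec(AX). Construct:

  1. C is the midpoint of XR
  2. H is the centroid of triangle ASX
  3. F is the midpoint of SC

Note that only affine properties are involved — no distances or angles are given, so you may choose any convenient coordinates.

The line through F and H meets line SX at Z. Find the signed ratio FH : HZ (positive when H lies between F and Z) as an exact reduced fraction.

FH:HZ = -7/4

Work in coordinates with A = (0, 0), S = (1, 0), X = (0, 1), R = (-2, 4).
1. C is the midpoint of XR ⇒ C = (-1, 5/2)
2. H is the centroid of triangle ASX ⇒ H = (1/3, 1/3)
3. F is the midpoint of SC ⇒ F = (0, 5/4)
line FH meets SX at Z = (1/7, 6/7)
H = F + t·(Z−F) with t = 7/3, so FH:HZ = 7/3:-4/3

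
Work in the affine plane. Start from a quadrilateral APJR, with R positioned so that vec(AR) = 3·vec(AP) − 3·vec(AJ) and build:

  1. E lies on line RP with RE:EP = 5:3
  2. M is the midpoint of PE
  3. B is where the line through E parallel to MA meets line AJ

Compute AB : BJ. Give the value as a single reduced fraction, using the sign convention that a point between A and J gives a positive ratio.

Choose coordinates A = (0, 0), P = (1, 0), J = (0, 1), R = (3, -3).
1. E lies on line RP with RE:EP = 5:3 ⇒ E = (7/4, -9/8)
2. M is the midpoint of PE ⇒ M = (11/8, -9/16)
3. B is where the line through E parallel to MA meets line AJ ⇒ B = (0, -9/22)
B = A + t·(J−A) with t = -9/22, so AB:BJ = t:(1−t) = -9/22:31/22

AB:BJ = -9/31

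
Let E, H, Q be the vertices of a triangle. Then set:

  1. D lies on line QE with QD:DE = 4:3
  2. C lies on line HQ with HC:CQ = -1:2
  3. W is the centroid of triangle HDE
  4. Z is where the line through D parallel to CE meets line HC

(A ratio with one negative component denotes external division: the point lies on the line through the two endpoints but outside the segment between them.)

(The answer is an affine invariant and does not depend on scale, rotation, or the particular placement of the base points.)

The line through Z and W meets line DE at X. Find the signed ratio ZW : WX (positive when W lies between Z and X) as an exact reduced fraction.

ZW:WX = 17/7

Assign E = (0, 0), H = (1, 0), Q = (0, 1) — the answer is frame-independent, so this choice is without loss of generality.
1. D lies on line QE with QD:DE = 4:3 ⇒ D = (0, 3/7)
2. C lies on line HQ with HC:CQ = -1:2 ⇒ C = (2, -1)
3. W is the centroid of triangle HDE ⇒ W = (1/3, 1/7)
4. Z is where the line through D parallel to CE meets line HC ⇒ Z = (8/7, -1/7)
line ZW meets DE at X = (0, 31/119)
W = Z + t·(X−Z) with t = 17/24, so ZW:WX = 17/24:7/24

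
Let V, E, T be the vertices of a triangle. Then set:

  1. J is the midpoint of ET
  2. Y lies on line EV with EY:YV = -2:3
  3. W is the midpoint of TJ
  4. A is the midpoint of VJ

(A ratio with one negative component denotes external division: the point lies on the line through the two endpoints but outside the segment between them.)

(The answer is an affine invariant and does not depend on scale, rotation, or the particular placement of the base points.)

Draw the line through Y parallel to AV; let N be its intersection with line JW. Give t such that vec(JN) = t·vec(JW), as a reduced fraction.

Choose coordinates V = (0, 0), E = (1, 0), T = (0, 1).
1. J is the midpoint of ET ⇒ J = (1/2, 1/2)
2. Y lies on line EV with EY:YV = -2:3 ⇒ Y = (3, 0)
3. W is the midpoint of TJ ⇒ W = (1/4, 3/4)
4. A is the midpoint of VJ ⇒ A = (1/4, 1/4)
through Y parallel to AV: direction (-1/4, -1/4); meets JW at N = (2, -1)
N = J + t·(W−J) with t = -6

t = -6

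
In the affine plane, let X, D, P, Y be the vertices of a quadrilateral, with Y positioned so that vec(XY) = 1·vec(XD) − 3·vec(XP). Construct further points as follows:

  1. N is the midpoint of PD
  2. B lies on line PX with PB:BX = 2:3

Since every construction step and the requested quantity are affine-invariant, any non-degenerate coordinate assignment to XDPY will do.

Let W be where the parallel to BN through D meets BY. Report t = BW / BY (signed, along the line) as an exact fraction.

t = 2/17

Work in coordinates with X = (0, 0), D = (1, 0), P = (0, 1), Y = (1, -3).
1. N is the midpoint of PD ⇒ N = (1/2, 1/2)
2. B lies on line PX with PB:BX = 2:3 ⇒ B = (0, 3/5)
through D parallel to BN: direction (1/2, -1/10); meets BY at W = (2/17, 3/17)
W = B + t·(Y−B) with t = 2/17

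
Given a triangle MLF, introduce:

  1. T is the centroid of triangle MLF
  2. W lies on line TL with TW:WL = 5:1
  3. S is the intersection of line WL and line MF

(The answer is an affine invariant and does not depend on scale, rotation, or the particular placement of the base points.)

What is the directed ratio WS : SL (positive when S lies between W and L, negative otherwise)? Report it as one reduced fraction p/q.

Work in coordinates with M = (0, 0), L = (1, 0), F = (0, 1).
1. T is the centroid of triangle MLF ⇒ T = (1/3, 1/3)
2. W lies on line TL with TW:WL = 5:1 ⇒ W = (8/9, 1/18)
3. S is the intersection of line WL and line MF ⇒ S = (0, 1/2)
S = W + t·(L−W) with t = -8, so WS:SL = t:(1−t) = -8:9

WS:SL = -8/9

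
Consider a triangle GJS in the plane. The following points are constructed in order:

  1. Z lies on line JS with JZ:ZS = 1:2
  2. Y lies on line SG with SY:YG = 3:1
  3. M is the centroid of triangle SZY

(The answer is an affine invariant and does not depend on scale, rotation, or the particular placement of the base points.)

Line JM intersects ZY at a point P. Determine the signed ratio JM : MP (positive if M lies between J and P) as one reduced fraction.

Assign G = (0, 0), J = (1, 0), S = (0, 1) — the answer is frame-independent, so this choice is without loss of generality.
1. Z lies on line JS with JZ:ZS = 1:2 ⇒ Z = (2/3, 1/3)
2. Y lies on line SG with SY:YG = 3:1 ⇒ Y = (0, 1/4)
3. M is the centroid of triangle SZY ⇒ M = (2/9, 19/36)
line JM meets ZY at P = (8/15, 19/60)
M = J + t·(P−J) with t = 5/3, so JM:MP = 5/3:-2/3

JM:MP = -5/2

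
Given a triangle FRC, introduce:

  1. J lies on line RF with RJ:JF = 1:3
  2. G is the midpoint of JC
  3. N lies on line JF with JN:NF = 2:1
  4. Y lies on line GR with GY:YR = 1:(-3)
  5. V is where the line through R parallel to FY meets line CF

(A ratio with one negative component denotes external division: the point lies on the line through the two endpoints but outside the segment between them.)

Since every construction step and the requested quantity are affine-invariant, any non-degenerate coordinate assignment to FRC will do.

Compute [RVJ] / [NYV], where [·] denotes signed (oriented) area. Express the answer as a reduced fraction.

Set F = (0, 0), R = (1, 0), C = (0, 1); any affine frame gives the same invariant.
1. J lies on line RF with RJ:JF = 1:3 ⇒ J = (3/4, 0)
2. G is the midpoint of JC ⇒ G = (3/8, 1/2)
3. N lies on line JF with JN:NF = 2:1 ⇒ N = (1/4, 0)
4. Y lies on line GR with GY:YR = 1:(-3) ⇒ Y = (1/16, 3/4)
5. V is where the line through R parallel to FY meets line CF ⇒ V = (0, -12)
2·[RVJ] = -3, 2·[NYV] = 39/16
[RVJ]:[NYV] = -3:39/16 = -16/13

[RVJ]:[NYV] = -16/13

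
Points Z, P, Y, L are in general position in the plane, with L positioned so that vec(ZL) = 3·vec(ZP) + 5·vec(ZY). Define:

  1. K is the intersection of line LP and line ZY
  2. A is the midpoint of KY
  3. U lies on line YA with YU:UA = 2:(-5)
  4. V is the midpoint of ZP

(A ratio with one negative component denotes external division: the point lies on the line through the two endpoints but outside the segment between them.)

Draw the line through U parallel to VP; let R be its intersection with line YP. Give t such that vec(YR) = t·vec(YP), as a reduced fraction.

Work in coordinates with Z = (0, 0), P = (1, 0), Y = (0, 1), L = (3, 5).
1. K is the intersection of line LP and line ZY ⇒ K = (0, -5/2)
2. A is the midpoint of KY ⇒ A = (0, -3/4)
3. U lies on line YA with YU:UA = 2:(-5) ⇒ U = (0, 13/6)
4. V is the midpoint of ZP ⇒ V = (1/2, 0)
through U parallel to VP: direction (1/2, 0); meets YP at R = (-7/6, 13/6)
R = Y + t·(P−Y) with t = -7/6

t = -7/6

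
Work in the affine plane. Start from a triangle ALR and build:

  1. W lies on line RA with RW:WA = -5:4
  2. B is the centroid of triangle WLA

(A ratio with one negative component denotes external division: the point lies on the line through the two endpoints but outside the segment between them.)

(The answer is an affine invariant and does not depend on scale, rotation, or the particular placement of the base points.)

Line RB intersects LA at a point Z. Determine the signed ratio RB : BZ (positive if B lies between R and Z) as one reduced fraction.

Work in coordinates with A = (0, 0), L = (1, 0), R = (0, 1).
1. W lies on line RA with RW:WA = -5:4 ⇒ W = (0, -4)
2. B is the centroid of triangle WLA ⇒ B = (1/3, -4/3)
line RB meets LA at Z = (1/7, 0)
B = R + t·(Z−R) with t = 7/3, so RB:BZ = 7/3:-4/3

RB:BZ = -7/4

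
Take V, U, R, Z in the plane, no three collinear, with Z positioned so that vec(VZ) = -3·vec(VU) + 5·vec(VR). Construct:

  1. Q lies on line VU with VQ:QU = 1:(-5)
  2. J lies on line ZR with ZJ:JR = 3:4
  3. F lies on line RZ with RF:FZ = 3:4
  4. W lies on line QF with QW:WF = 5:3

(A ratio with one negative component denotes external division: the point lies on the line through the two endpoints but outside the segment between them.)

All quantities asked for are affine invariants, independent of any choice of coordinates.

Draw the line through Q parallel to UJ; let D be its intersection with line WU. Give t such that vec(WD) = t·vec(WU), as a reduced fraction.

Assign V = (0, 0), U = (1, 0), R = (0, 1), Z = (-3, 5) — the answer is frame-independent, so this choice is without loss of generality.
1. Q lies on line VU with VQ:QU = 1:(-5) ⇒ Q = (-1/4, 0)
2. J lies on line ZR with ZJ:JR = 3:4 ⇒ J = (-12/7, 23/7)
3. F lies on line RZ with RF:FZ = 3:4 ⇒ F = (-9/7, 19/7)
4. W lies on line QF with QW:WF = 5:3 ⇒ W = (-201/224, 95/56)
through Q parallel to UJ: direction (-19/7, 23/7); meets WU at D = (-7731/2044, 2185/511)
D = W + t·(U−W) with t = -111/73

t = -111/73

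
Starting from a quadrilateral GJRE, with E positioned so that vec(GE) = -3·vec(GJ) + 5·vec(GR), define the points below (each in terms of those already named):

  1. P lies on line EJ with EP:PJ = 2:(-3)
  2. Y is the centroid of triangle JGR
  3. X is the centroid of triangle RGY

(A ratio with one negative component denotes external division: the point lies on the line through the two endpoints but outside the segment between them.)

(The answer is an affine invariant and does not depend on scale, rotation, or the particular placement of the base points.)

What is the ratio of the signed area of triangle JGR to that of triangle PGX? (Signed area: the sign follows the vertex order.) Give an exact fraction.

[JGR]:[PGX] = -9/59

Set G = (0, 0), J = (1, 0), R = (0, 1), E = (-3, 5); any affine frame gives the same invariant.
1. P lies on line EJ with EP:PJ = 2:(-3) ⇒ P = (-11, 15)
2. Y is the centroid of triangle JGR ⇒ Y = (1/3, 1/3)
3. X is the centroid of triangle RGY ⇒ X = (1/9, 4/9)
2·[JGR] = -1, 2·[PGX] = 59/9
[JGR]:[PGX] = -1:59/9 = -9/59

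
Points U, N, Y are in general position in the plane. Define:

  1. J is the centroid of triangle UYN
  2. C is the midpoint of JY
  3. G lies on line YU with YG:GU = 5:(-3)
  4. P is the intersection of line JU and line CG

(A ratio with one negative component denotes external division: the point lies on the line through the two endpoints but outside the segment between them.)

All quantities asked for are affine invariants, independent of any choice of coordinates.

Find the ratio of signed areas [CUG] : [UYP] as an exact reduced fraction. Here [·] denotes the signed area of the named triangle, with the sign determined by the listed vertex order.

Work in coordinates with U = (0, 0), N = (1, 0), Y = (0, 1).
1. J is the centroid of triangle UYN ⇒ J = (1/3, 1/3)
2. C is the midpoint of JY ⇒ C = (1/6, 2/3)
3. G lies on line YU with YG:GU = 5:(-3) ⇒ G = (0, -3/2)
4. P is the intersection of line JU and line CG ⇒ P = (1/8, 1/8)
2·[CUG] = 1/4, 2·[UYP] = -1/8
[CUG]:[UYP] = 1/4:-1/8 = -2

[CUG]:[UYP] = -2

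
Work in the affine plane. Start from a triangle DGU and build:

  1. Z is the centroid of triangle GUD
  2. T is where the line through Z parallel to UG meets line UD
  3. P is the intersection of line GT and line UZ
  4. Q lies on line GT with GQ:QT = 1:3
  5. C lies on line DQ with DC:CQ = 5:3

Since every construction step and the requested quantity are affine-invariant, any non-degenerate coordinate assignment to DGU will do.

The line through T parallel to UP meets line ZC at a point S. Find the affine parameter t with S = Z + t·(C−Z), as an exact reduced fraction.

t = -8

Assign D = (0, 0), G = (1, 0), U = (0, 1) — the answer is frame-independent, so this choice is without loss of generality.
1. Z is the centroid of triangle GUD ⇒ Z = (1/3, 1/3)
2. T is where the line through Z parallel to UG meets line UD ⇒ T = (0, 2/3)
3. P is the intersection of line GT and line UZ ⇒ P = (1/4, 1/2)
4. Q lies on line GT with GQ:QT = 1:3 ⇒ Q = (3/4, 1/6)
5. C lies on line DQ with DC:CQ = 5:3 ⇒ C = (15/32, 5/48)
through T parallel to UP: direction (1/4, -1/2); meets ZC at S = (-3/4, 13/6)
S = Z + t·(C−Z) with t = -8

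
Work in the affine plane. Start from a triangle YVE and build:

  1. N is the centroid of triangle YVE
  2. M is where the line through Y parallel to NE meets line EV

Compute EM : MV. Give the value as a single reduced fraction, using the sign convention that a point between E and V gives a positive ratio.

EM:MV = -1/2

Set Y = (0, 0), V = (1, 0), E = (0, 1); any affine frame gives the same invariant.
1. N is the centroid of triangle YVE ⇒ N = (1/3, 1/3)
2. M is where the line through Y parallel to NE meets line EV ⇒ M = (-1, 2)
M = E + t·(V−E) with t = -1, so EM:MV = t:(1−t) = -1:2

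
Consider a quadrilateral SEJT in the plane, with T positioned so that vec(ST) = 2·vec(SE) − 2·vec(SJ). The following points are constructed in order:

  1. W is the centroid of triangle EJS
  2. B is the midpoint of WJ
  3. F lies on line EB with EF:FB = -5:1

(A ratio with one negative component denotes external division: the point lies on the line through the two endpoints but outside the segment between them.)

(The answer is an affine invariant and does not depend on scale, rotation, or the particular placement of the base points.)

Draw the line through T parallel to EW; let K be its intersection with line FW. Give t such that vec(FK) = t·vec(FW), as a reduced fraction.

t = 29/5

Assign S = (0, 0), E = (1, 0), J = (0, 1), T = (2, -2) — the answer is frame-independent, so this choice is without loss of generality.
1. W is the centroid of triangle EJS ⇒ W = (1/3, 1/3)
2. B is the midpoint of WJ ⇒ B = (1/6, 2/3)
3. F lies on line EB with EF:FB = -5:1 ⇒ F = (-1/24, 5/6)
through T parallel to EW: direction (-2/3, 1/3); meets FW at K = (32/15, -31/15)
K = F + t·(W−F) with t = 29/5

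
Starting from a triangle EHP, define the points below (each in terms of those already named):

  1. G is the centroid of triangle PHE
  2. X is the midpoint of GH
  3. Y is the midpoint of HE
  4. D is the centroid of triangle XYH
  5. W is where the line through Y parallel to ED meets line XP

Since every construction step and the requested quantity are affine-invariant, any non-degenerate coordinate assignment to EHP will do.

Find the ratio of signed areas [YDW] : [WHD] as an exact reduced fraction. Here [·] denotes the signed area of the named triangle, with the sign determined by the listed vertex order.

[YDW]:[WHD] = -9/5

Choose coordinates E = (0, 0), H = (1, 0), P = (0, 1).
1. G is the centroid of triangle PHE ⇒ G = (1/3, 1/3)
2. X is the midpoint of GH ⇒ X = (2/3, 1/6)
3. Y is the midpoint of HE ⇒ Y = (1/2, 0)
4. D is the centroid of triangle XYH ⇒ D = (13/18, 1/18)
5. W is where the line through Y parallel to ED meets line XP ⇒ W = (18/23, 1/46)
2·[YDW] = -1/92, 2·[WHD] = 5/828
[YDW]:[WHD] = -1/92:5/828 = -9/5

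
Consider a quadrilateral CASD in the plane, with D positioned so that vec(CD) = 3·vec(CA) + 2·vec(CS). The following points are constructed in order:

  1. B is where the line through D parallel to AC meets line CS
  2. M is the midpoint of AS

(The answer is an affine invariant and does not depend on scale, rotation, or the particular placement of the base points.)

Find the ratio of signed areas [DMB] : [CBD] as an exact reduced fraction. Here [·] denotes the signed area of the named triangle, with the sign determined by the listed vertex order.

Choose coordinates C = (0, 0), A = (1, 0), S = (0, 1), D = (3, 2).
1. B is where the line through D parallel to AC meets line CS ⇒ B = (0, 2)
2. M is the midpoint of AS ⇒ M = (1/2, 1/2)
2·[DMB] = -9/2, 2·[CBD] = -6
[DMB]:[CBD] = -9/2:-6 = 3/4

[DMB]:[CBD] = 3/4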